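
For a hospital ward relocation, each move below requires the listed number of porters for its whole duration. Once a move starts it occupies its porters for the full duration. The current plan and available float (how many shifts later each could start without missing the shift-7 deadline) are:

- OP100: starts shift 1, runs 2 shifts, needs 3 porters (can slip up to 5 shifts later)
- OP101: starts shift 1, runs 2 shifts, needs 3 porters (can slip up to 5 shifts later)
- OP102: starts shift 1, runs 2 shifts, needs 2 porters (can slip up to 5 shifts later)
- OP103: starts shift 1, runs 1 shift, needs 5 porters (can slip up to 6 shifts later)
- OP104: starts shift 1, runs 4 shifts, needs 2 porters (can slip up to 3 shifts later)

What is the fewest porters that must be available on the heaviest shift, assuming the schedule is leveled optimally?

Early-start (OP100@1, OP101@1, OP102@1, OP103@1, OP104@1) gives peak 15: s1:15  s2:10  s3:2  s4:2  s5:0  s6:0  s7:0.
Shift OP101→3, OP103→7, OP104→3.
Schedule OP100@1, OP101@3, OP102@1, OP103@7, OP104@3: s1:5  s2:5  s3:5  s4:5  s5:2  s6:2  s7:5 — peak 5.
Total porter-shifts = 29 over 7 shifts ⇒ peak ≥ ⌈29/7⌉ = 5, so 5 is optimal.

5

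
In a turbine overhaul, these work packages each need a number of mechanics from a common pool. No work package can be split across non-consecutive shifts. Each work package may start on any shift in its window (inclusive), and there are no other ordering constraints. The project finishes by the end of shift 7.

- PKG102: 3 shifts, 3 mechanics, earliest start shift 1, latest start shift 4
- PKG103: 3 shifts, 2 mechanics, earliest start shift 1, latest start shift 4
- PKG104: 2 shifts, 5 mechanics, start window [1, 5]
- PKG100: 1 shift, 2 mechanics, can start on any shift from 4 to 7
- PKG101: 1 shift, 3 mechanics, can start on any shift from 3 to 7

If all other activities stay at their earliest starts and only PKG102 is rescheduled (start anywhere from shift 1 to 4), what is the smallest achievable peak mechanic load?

PKG102@1: s1:10  s2:10  s3:8  s4:2  s5:0  s6:0  s7:0 → peak 10
PKG102@2: s1:7  s2:10  s3:8  s4:5  s5:0  s6:0  s7:0 → peak 10
PKG102@3: s1:7  s2:7  s3:8  s4:5  s5:3  s6:0  s7:0 → peak 8
PKG102@4: s1:7  s2:7  s3:5  s4:5  s5:3  s6:3  s7:0 → peak 7
Best is PKG102@4, peak 7.

7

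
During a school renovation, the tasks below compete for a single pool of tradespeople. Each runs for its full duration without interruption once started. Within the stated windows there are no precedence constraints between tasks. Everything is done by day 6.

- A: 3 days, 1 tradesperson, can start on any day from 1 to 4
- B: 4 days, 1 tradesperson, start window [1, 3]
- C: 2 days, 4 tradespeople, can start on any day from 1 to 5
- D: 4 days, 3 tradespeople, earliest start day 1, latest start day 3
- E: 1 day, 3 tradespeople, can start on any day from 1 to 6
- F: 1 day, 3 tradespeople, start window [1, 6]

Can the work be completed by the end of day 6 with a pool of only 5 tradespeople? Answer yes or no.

no

Total tradesperson-days = 33; over 6 days the average is 33/6 > 5, so some day must exceed 5.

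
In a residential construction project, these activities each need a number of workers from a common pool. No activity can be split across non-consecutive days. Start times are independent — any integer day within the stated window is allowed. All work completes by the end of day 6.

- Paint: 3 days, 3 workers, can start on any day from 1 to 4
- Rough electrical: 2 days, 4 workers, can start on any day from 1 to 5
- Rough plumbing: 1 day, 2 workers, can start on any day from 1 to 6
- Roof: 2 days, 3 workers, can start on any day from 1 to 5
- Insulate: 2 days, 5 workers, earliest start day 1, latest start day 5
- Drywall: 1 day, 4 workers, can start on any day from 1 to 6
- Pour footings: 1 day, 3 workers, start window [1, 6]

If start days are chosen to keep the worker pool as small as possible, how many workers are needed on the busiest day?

Early-start (Paint@1, Rough electrical@1, Rough plumbing@1, Roof@1, Insulate@1, Drywall@1, Pour footings@1) gives peak 24: d1:24  d2:15  d3:3  d4:0  d5:0  d6:0.
Shift Rough plumbing→3, Roof→3, Insulate→4, Drywall→6, Pour footings→5.
Schedule Paint@1, Rough electrical@1, Rough plumbing@3, Roof@3, Insulate@4, Drywall@6, Pour footings@5: d1:7  d2:7  d3:8  d4:8  d5:8  d6:4 — peak 8.

8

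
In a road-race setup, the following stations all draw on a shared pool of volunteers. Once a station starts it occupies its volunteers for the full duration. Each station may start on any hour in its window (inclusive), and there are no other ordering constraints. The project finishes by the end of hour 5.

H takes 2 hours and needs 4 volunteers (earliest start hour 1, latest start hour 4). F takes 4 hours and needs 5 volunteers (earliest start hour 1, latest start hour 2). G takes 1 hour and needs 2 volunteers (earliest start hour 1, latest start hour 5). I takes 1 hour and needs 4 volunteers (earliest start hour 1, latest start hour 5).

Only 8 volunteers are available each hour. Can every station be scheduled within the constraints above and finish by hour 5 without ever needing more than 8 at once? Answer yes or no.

no

The minimum achievable peak is 9; 8 < 9, so no feasible schedule stays within the cap.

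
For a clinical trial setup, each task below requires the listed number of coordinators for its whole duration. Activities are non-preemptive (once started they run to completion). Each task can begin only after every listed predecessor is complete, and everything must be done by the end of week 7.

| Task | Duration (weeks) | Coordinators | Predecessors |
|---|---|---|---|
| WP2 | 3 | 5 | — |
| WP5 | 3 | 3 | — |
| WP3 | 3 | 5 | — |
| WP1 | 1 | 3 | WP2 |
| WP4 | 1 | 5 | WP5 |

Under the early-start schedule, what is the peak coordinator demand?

Early-start schedule: WP2@1, WP5@1, WP3@1, WP1@4, WP4@4.
Load per week: week 1: 13, week 2: 13, week 3: 13, week 4: 8, week 5: 0, week 6: 0, week 7: 0.
Peak is 13.

13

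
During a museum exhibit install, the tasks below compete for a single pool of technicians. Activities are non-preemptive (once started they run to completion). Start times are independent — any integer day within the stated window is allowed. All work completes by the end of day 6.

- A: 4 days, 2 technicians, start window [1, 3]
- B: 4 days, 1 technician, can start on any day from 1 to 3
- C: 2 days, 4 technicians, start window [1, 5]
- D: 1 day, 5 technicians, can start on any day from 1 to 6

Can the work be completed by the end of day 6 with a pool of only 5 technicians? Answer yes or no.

no

The minimum achievable peak is 6; 5 < 6, so no feasible schedule stays within the cap.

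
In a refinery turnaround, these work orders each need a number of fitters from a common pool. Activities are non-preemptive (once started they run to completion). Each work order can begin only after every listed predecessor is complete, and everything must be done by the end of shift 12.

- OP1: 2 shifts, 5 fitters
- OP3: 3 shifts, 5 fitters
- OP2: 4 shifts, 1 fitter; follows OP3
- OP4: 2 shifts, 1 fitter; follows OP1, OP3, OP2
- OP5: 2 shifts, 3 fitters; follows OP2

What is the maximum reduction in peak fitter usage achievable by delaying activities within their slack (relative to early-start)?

Early-start peak: s1:10  s2:10  s3:5  s4:1  s5:1  s6:1  s7:1  s8:4  s9:4  s10:0  s11:0  s12:0 ⇒ 10.
Leveled (OP1@1, OP3@3, OP2@6, OP4@10, OP5@10): s1:5  s2:5  s3:5  s4:5  s5:5  s6:1  s7:1  s8:1  s9:1  s10:4  s11:4  s12:0 ⇒ 5.
Reduction 10 − 5 = 5.

5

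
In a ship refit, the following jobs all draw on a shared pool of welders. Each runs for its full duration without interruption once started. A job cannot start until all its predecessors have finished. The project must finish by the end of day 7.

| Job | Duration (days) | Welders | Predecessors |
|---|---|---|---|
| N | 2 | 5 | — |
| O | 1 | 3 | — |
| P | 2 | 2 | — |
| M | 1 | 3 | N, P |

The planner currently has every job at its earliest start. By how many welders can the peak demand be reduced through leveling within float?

Early-start peak: d1:10  d2:7  d3:3  d4:0  d5:0  d6:0  d7:0 ⇒ 10.
Leveled (N@1, O@3, P@3, M@5): d1:5  d2:5  d3:5  d4:2  d5:3  d6:0  d7:0 ⇒ 5.
Reduction 10 − 5 = 5.

5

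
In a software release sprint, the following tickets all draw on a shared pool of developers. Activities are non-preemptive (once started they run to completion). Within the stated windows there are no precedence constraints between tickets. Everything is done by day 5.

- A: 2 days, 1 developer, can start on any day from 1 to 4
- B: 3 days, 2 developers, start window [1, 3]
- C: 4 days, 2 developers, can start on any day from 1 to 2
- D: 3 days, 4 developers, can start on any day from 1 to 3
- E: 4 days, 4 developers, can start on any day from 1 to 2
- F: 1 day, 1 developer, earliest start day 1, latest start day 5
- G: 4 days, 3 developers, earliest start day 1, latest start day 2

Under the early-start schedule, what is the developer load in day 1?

17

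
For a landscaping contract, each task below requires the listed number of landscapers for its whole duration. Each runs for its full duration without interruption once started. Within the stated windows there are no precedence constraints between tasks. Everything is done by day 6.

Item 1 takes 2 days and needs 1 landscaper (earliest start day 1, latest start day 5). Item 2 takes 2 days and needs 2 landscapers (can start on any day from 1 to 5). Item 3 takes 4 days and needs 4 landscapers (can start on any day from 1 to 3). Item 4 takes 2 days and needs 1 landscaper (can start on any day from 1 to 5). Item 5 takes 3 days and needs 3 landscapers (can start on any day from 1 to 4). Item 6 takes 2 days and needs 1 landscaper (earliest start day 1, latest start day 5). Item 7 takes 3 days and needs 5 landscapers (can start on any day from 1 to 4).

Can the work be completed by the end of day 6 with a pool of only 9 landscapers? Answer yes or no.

yes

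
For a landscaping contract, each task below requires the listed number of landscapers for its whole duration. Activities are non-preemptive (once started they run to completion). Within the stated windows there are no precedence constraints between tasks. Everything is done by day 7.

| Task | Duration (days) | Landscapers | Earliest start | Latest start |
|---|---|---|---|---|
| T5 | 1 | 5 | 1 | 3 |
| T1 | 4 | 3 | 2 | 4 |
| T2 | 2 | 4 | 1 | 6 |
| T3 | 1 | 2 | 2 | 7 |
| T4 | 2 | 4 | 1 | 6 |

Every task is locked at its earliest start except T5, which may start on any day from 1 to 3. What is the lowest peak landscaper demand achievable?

T5@1: d1:13  d2:13  d3:3  d4:3  d5:3  d6:0  d7:0 → peak 13
T5@2: d1:8  d2:18  d3:3  d4:3  d5:3  d6:0  d7:0 → peak 18
T5@3: d1:8  d2:13  d3:8  d4:3  d5:3  d6:0  d7:0 → peak 13
Best is T5@1, peak 13.

13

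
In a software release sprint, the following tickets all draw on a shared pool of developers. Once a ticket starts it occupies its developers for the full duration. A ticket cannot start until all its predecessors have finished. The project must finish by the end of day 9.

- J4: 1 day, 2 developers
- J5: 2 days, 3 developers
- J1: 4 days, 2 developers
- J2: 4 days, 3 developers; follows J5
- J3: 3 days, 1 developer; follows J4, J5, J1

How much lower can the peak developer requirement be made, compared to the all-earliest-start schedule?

2

Early-start peak: d1:7  d2:5  d3:5  d4:5  d5:4  d6:4  d7:1  d8:0  d9:0 ⇒ 7.
Leveled (J4@1, J5@1, J1@2, J2@3, J3@6): d1:5  d2:5  d3:5  d4:5  d5:5  d6:4  d7:1  d8:1  d9:0 ⇒ 5.
Reduction 7 − 5 = 2.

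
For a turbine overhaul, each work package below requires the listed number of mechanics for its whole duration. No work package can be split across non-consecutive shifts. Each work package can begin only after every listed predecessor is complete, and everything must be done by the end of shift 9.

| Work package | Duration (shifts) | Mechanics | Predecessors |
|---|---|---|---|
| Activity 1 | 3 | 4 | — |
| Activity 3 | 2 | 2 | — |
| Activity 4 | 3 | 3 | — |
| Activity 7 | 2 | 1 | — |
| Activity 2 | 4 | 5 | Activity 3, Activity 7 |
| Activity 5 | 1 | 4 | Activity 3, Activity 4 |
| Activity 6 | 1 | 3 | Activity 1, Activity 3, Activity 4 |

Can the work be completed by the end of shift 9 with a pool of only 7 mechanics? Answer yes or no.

The minimum achievable peak is 8; 7 < 8, so no feasible schedule stays within the cap.

no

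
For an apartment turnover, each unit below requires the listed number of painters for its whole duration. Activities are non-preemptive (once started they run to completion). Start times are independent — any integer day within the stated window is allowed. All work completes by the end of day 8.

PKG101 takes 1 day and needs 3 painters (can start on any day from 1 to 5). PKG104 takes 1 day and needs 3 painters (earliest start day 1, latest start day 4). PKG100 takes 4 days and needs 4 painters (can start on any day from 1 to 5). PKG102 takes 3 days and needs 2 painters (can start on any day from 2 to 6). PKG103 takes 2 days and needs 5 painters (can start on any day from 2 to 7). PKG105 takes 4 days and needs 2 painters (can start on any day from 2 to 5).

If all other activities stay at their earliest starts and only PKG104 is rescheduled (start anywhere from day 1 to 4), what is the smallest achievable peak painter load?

13

PKG104@1: d1:10  d2:13  d3:13  d4:8  d5:2  d6:0  d7:0  d8:0 → peak 13
PKG104@2: d1:7  d2:16  d3:13  d4:8  d5:2  d6:0  d7:0  d8:0 → peak 16
PKG104@3: d1:7  d2:13  d3:16  d4:8  d5:2  d6:0  d7:0  d8:0 → peak 16
PKG104@4: d1:7  d2:13  d3:13  d4:11  d5:2  d6:0  d7:0  d8:0 → peak 13
Best is PKG104@1, peak 13.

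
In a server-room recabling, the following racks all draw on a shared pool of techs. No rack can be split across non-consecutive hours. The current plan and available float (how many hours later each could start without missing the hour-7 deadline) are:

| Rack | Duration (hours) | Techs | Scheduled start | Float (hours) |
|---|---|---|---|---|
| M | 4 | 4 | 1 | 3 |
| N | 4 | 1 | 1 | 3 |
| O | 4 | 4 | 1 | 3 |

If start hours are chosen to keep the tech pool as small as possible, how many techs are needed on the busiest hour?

9

Schedule M@1, N@1, O@1: h1:9  h2:9  h3:9  h4:9  h5:0  h6:0  h7:0 — peak 9.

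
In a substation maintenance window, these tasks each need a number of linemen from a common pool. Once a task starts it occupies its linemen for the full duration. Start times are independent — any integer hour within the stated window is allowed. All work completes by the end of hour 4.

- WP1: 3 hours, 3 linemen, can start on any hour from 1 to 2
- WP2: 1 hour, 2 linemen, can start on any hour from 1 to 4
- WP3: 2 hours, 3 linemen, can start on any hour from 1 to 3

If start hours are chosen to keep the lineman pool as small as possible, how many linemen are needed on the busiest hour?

Early-start (WP1@1, WP2@1, WP3@1) gives peak 8: h1:8  h2:6  h3:3  h4:0.
Shift WP3→2.
Schedule WP1@1, WP2@1, WP3@2: h1:5  h2:6  h3:6  h4:0 — peak 6.
No arrangement of the 24 feasible schedules does better.

6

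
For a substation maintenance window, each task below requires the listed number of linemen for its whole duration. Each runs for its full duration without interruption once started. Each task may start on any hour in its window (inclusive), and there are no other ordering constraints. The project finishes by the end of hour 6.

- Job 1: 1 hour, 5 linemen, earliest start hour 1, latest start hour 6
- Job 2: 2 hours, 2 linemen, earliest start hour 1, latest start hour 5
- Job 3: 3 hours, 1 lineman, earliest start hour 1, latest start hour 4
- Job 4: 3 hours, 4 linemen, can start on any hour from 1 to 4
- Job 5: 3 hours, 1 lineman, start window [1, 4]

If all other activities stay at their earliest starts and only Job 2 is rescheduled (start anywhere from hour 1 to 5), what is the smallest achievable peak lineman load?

11

Job 2@1: h1:13  h2:8  h3:6  h4:0  h5:0  h6:0 → peak 13
Job 2@2: h1:11  h2:8  h3:8  h4:0  h5:0  h6:0 → peak 11
Job 2@3: h1:11  h2:6  h3:8  h4:2  h5:0  h6:0 → peak 11
Job 2@4: h1:11  h2:6  h3:6  h4:2  h5:2  h6:0 → peak 11
Job 2@5: h1:11  h2:6  h3:6  h4:0  h5:2  h6:2 → peak 11
Best is Job 2@2, peak 11.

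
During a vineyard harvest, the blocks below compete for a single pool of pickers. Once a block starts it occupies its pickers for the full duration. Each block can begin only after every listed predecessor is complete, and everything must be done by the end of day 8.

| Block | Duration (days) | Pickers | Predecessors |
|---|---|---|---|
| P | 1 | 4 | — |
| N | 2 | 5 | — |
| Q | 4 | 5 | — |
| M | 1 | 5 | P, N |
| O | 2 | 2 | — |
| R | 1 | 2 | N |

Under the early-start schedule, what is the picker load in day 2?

12

At early start, day 2 has: N, Q, O.
Demand: 5 + 5 + 2 = 12.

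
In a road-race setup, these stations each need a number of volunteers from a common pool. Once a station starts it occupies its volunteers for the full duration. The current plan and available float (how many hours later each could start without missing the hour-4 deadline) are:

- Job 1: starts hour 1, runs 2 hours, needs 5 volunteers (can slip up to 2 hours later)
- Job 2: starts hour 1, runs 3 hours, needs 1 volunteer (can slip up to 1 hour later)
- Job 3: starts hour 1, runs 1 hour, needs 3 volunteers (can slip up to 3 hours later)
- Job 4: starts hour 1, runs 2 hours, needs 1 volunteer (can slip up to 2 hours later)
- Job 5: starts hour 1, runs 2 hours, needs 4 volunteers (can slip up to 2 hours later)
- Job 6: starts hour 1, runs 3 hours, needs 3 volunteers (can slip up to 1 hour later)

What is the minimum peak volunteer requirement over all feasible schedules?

9

Early-start (Job 1@1, Job 2@1, Job 3@1, Job 4@1, Job 5@1, Job 6@1) gives peak 17: h1:17  h2:14  h3:4  h4:0.
Shift Job 4→3, Job 5→3, Job 6→2.
Schedule Job 1@1, Job 2@1, Job 3@1, Job 4@3, Job 5@3, Job 6@2: h1:9  h2:9  h3:9  h4:8 — peak 9.
Total volunteer-hours = 35 over 4 hours ⇒ peak ≥ ⌈35/4⌉ = 9, so 9 is optimal.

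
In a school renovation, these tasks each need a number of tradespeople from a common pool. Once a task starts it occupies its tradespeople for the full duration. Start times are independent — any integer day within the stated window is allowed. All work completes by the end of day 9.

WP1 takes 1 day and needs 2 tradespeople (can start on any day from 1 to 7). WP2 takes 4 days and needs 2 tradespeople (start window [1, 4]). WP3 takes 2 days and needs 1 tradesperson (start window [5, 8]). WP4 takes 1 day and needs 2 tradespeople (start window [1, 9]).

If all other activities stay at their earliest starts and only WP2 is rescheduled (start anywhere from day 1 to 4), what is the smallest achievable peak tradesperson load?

WP2@1: d1:6  d2:2  d3:2  d4:2  d5:1  d6:1  d7:0  d8:0  d9:0 → peak 6
WP2@2: d1:4  d2:2  d3:2  d4:2  d5:3  d6:1  d7:0  d8:0  d9:0 → peak 4
WP2@3: d1:4  d2:0  d3:2  d4:2  d5:3  d6:3  d7:0  d8:0  d9:0 → peak 4
WP2@4: d1:4  d2:0  d3:0  d4:2  d5:3  d6:3  d7:2  d8:0  d9:0 → peak 4
Best is WP2@2, peak 4.

4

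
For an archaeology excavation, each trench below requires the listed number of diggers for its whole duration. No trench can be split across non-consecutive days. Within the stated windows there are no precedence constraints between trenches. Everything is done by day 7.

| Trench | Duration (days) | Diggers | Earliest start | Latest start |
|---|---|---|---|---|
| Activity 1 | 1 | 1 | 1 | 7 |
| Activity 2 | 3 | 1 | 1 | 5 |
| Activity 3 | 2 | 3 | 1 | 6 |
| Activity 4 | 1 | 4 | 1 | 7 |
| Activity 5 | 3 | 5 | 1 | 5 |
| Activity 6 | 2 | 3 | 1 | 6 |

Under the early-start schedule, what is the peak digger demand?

17

Early-start schedule: Activity 1@1, Activity 2@1, Activity 3@1, Activity 4@1, Activity 5@1, Activity 6@1.
Load per day: day 1: 17, day 2: 12, day 3: 6, day 4: 0, day 5: 0, day 6: 0, day 7: 0.
Peak is 17.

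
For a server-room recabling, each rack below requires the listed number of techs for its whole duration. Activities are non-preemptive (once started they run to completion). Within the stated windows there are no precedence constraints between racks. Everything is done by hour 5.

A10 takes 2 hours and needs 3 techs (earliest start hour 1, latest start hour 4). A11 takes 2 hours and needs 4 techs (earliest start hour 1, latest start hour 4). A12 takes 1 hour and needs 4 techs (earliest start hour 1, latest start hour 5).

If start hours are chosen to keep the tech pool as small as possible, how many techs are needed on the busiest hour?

4

Early-start (A10@1, A11@1, A12@1) gives peak 11: h1:11  h2:7  h3:0  h4:0  h5:0.
Shift A11→3, A12→5.
Schedule A10@1, A11@3, A12@5: h1:3  h2:3  h3:4  h4:4  h5:4 — peak 4.
Total tech-hours = 18 over 5 hours ⇒ peak ≥ ⌈18/5⌉ = 4, so 4 is optimal.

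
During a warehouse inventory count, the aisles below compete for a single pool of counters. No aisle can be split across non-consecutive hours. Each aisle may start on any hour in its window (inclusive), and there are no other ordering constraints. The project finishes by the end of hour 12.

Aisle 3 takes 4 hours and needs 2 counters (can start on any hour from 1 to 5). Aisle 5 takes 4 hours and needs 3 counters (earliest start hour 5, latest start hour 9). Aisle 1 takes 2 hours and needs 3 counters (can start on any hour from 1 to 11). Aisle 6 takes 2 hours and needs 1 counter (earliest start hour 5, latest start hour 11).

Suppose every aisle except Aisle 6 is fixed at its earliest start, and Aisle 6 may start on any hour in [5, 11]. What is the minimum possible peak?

Aisle 6@5: h1:5  h2:5  h3:2  h4:2  h5:4  h6:4  h7:3  h8:3  h9:0  h10:0  h11:0  h12:0 → peak 5
Aisle 6@6: h1:5  h2:5  h3:2  h4:2  h5:3  h6:4  h7:4  h8:3  h9:0  h10:0  h11:0  h12:0 → peak 5
Aisle 6@7: h1:5  h2:5  h3:2  h4:2  h5:3  h6:3  h7:4  h8:4  h9:0  h10:0  h11:0  h12:0 → peak 5
Aisle 6@8: h1:5  h2:5  h3:2  h4:2  h5:3  h6:3  h7:3  h8:4  h9:1  h10:0  h11:0  h12:0 → peak 5
Aisle 6@9: h1:5  h2:5  h3:2  h4:2  h5:3  h6:3  h7:3  h8:3  h9:1  h10:1  h11:0  h12:0 → peak 5
Aisle 6@10: h1:5  h2:5  h3:2  h4:2  h5:3  h6:3  h7:3  h8:3  h9:0  h10:1  h11:1  h12:0 → peak 5
Aisle 6@11: h1:5  h2:5  h3:2  h4:2  h5:3  h6:3  h7:3  h8:3  h9:0  h10:0  h11:1  h12:1 → peak 5
Best is Aisle 6@5, peak 5.

5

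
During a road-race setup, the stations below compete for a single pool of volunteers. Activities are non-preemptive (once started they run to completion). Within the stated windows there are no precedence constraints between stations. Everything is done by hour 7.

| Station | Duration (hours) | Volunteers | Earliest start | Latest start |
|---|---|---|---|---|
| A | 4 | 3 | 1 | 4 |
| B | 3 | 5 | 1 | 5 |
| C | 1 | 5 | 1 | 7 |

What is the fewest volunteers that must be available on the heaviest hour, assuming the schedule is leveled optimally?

Early-start (A@1, B@1, C@1) gives peak 13: h1:13  h2:8  h3:8  h4:3  h5:0  h6:0  h7:0.
Shift C→4.
Schedule A@1, B@1, C@4: h1:8  h2:8  h3:8  h4:8  h5:0  h6:0  h7:0 — peak 8.

8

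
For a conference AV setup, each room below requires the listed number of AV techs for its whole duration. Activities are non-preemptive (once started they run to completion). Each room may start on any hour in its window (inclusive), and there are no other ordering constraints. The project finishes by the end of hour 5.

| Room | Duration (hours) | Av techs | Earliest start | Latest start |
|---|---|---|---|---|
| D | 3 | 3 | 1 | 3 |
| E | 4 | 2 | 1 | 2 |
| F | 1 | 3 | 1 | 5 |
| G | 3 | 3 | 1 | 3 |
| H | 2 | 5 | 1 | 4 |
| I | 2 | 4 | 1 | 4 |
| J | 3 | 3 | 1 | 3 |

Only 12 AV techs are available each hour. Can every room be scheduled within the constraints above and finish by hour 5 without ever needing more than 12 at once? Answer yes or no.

yes

Schedule D@1, E@1, F@5, G@1, H@4, I@1, J@3: h1:12  h2:12  h3:11  h4:10  h5:11 — peak 12 ≤ 12.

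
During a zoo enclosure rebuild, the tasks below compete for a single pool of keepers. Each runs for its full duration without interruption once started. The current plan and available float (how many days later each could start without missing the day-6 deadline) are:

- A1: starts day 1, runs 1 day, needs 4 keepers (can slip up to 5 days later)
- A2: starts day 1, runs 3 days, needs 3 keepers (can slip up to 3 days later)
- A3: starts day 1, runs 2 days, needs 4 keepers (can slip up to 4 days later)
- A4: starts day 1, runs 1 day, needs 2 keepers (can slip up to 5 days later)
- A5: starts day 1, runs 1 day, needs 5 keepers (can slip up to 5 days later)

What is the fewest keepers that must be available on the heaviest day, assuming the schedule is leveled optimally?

7

Early-start (A1@1, A2@1, A3@1, A4@1, A5@1) gives peak 18: d1:18  d2:7  d3:3  d4:0  d5:0  d6:0.
Shift A3→2, A4→4, A5→4.
Schedule A1@1, A2@1, A3@2, A4@4, A5@4: d1:7  d2:7  d3:7  d4:7  d5:0  d6:0 — peak 7.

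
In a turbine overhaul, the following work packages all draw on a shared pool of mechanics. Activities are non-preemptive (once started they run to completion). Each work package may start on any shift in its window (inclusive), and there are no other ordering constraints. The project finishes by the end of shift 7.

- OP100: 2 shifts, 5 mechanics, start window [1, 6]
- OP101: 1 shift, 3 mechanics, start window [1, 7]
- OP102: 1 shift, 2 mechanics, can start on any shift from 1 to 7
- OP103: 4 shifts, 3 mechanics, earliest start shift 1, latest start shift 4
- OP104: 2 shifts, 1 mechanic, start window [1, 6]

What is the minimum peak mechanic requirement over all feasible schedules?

5

Early-start (OP100@1, OP101@1, OP102@1, OP103@1, OP104@1) gives peak 14: s1:14  s2:9  s3:3  s4:3  s5:0  s6:0  s7:0.
Shift OP101→3, OP102→3, OP103→4, OP104→4.
Schedule OP100@1, OP101@3, OP102@3, OP103@4, OP104@4: s1:5  s2:5  s3:5  s4:4  s5:4  s6:3  s7:3 — peak 5.
Total mechanic-shifts = 29 over 7 shifts ⇒ peak ≥ ⌈29/7⌉ = 5, so 5 is optimal.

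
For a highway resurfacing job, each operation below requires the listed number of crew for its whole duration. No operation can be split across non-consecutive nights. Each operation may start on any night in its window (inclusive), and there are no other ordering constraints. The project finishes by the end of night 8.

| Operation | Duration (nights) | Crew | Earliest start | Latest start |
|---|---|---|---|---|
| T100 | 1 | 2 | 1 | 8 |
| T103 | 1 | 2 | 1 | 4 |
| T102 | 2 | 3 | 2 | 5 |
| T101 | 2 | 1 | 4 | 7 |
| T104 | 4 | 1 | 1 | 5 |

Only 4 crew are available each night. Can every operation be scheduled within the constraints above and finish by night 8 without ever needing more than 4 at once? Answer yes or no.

yes

Schedule T100@1, T103@2, T102@3, T101@5, T104@5: n1:2  n2:2  n3:3  n4:3  n5:2  n6:2  n7:1  n8:1 — peak 3 ≤ 4.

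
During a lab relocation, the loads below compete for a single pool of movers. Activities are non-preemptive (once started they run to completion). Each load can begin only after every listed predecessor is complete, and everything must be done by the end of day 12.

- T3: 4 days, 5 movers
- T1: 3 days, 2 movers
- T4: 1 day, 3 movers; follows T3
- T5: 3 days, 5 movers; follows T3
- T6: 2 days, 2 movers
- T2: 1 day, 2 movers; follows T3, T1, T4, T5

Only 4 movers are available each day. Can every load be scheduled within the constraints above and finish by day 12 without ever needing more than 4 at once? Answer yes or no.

no

Total mover-days = 50; over 12 days the average is 50/12 > 4, so some day must exceed 4.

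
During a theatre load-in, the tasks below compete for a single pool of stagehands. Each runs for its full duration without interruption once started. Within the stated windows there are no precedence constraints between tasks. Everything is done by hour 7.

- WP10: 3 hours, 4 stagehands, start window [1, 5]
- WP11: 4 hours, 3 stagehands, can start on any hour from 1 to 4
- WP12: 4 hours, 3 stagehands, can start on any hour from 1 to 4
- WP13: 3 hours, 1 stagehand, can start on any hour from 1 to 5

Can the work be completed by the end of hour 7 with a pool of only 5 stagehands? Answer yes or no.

no

Total stagehand-hours = 39; over 7 hours the average is 39/7 > 5, so some hour must exceed 5.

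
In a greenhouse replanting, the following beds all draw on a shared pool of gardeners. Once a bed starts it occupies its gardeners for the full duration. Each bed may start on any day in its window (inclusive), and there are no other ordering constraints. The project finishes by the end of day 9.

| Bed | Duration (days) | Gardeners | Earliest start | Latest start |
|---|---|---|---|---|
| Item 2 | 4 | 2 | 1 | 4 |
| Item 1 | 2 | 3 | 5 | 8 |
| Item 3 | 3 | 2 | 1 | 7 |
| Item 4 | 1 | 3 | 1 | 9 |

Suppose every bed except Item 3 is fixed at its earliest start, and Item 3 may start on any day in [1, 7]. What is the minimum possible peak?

5

Item 3@1: d1:7  d2:4  d3:4  d4:2  d5:3  d6:3  d7:0  d8:0  d9:0 → peak 7
Item 3@2: d1:5  d2:4  d3:4  d4:4  d5:3  d6:3  d7:0  d8:0  d9:0 → peak 5
Item 3@3: d1:5  d2:2  d3:4  d4:4  d5:5  d6:3  d7:0  d8:0  d9:0 → peak 5
Item 3@4: d1:5  d2:2  d3:2  d4:4  d5:5  d6:5  d7:0  d8:0  d9:0 → peak 5
Item 3@5: d1:5  d2:2  d3:2  d4:2  d5:5  d6:5  d7:2  d8:0  d9:0 → peak 5
Item 3@6: d1:5  d2:2  d3:2  d4:2  d5:3  d6:5  d7:2  d8:2  d9:0 → peak 5
Item 3@7: d1:5  d2:2  d3:2  d4:2  d5:3  d6:3  d7:2  d8:2  d9:2 → peak 5
Best is Item 3@2, peak 5.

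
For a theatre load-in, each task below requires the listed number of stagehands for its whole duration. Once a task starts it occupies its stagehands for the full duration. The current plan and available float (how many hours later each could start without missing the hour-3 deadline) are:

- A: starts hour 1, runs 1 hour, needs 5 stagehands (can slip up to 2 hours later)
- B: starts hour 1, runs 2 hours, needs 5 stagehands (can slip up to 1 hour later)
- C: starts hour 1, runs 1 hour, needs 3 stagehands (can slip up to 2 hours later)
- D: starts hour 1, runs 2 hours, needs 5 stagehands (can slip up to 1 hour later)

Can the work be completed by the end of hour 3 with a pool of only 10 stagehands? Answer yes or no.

yes

Schedule A@1, B@1, C@3, D@2: h1:10  h2:10  h3:8 — peak 10 ≤ 10.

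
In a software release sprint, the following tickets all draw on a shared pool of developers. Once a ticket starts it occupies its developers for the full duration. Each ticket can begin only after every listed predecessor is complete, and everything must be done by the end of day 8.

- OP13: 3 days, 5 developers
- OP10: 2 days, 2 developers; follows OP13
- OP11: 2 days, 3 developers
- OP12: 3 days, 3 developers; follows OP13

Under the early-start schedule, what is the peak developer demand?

Early-start schedule: OP13@1, OP10@4, OP11@1, OP12@4.
Load per day: day 1: 8, day 2: 8, day 3: 5, day 4: 5, day 5: 5, day 6: 3, day 7: 0, day 8: 0.
Peak is 8.

8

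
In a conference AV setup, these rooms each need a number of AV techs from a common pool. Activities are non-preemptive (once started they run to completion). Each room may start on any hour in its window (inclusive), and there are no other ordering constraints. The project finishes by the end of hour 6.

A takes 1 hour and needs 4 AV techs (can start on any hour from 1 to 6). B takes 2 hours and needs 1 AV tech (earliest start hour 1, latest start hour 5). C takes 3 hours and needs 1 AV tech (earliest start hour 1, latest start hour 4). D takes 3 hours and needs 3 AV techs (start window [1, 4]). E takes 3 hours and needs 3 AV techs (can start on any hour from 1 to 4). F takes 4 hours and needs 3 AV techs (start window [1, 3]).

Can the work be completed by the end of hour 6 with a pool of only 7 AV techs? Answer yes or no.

Schedule A@1, B@2, C@4, D@1, E@4, F@2: h1:7  h2:7  h3:7  h4:7  h5:7  h6:4 — peak 7 ≤ 7.

yes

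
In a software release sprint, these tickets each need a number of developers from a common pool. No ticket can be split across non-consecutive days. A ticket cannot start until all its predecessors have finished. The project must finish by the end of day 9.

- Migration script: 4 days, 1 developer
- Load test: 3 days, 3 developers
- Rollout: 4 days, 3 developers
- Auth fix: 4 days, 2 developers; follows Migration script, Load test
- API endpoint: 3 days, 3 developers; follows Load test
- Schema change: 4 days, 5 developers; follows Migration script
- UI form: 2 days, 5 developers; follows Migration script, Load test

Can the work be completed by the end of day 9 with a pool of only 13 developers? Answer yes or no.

yes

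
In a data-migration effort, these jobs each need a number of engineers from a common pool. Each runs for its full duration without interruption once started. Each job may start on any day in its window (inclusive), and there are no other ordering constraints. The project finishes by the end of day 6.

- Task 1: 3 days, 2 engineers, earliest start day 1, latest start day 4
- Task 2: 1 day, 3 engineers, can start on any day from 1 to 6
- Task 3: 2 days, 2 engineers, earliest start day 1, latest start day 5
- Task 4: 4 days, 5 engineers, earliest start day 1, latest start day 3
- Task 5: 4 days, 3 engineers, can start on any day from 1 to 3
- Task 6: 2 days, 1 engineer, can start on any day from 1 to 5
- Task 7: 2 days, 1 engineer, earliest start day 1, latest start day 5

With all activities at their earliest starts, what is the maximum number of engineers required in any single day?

17

Early-start schedule: Task 1@1, Task 2@1, Task 3@1, Task 4@1, Task 5@1, Task 6@1, Task 7@1.
Load per day: day 1: 17, day 2: 14, day 3: 10, day 4: 8, day 5: 0, day 6: 0.
Peak is 17.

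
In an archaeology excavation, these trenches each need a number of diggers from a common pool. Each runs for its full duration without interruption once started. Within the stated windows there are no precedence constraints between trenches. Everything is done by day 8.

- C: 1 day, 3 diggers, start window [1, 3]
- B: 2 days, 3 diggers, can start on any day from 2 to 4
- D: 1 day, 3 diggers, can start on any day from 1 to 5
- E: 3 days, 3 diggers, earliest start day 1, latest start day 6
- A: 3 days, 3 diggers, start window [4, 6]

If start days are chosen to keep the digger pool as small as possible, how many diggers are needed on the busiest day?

6

Early-start (C@1, B@2, D@1, E@1, A@4) gives peak 9: d1:9  d2:6  d3:6  d4:3  d5:3  d6:3  d7:0  d8:0.
Shift E→2.
Schedule C@1, B@2, D@1, E@2, A@4: d1:6  d2:6  d3:6  d4:6  d5:3  d6:3  d7:0  d8:0 — peak 6.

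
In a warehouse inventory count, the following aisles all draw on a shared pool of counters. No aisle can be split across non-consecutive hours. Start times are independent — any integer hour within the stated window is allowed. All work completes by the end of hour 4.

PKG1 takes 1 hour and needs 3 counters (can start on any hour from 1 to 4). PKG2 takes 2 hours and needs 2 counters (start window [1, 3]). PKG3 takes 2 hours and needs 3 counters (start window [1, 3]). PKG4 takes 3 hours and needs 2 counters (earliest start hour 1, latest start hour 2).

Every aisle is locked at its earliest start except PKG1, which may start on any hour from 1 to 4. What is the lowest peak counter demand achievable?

PKG1@1: h1:10  h2:7  h3:2  h4:0 → peak 10
PKG1@2: h1:7  h2:10  h3:2  h4:0 → peak 10
PKG1@3: h1:7  h2:7  h3:5  h4:0 → peak 7
PKG1@4: h1:7  h2:7  h3:2  h4:3 → peak 7
Best is PKG1@3, peak 7.

7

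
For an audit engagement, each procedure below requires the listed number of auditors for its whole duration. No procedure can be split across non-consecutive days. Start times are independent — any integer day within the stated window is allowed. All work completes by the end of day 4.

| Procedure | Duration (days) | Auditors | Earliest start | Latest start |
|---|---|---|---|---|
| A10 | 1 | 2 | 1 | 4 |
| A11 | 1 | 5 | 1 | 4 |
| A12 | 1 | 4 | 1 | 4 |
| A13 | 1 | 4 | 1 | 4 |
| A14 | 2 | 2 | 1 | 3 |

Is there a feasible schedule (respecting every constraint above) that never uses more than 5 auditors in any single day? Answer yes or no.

no

The minimum achievable peak is 6; 5 < 6, so no feasible schedule stays within the cap.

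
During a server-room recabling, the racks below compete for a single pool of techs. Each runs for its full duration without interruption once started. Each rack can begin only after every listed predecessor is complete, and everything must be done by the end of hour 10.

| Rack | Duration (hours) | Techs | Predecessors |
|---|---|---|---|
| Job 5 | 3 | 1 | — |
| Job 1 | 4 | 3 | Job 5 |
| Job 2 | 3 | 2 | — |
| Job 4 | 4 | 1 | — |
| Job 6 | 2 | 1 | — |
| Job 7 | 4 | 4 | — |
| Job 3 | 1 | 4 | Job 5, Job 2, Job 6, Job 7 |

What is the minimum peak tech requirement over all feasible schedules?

Early-start (Job 5@1, Job 1@4, Job 2@1, Job 4@1, Job 6@1, Job 7@1, Job 3@5) gives peak 9: h1:9  h2:9  h3:8  h4:8  h5:7  h6:3  h7:3  h8:0  h9:0  h10:0.
Shift Job 1→5, Job 2→4, Job 4→5, Job 3→9.
Schedule Job 5@1, Job 1@5, Job 2@4, Job 4@5, Job 6@1, Job 7@1, Job 3@9: h1:6  h2:6  h3:5  h4:6  h5:6  h6:6  h7:4  h8:4  h9:4  h10:0 — peak 6.

6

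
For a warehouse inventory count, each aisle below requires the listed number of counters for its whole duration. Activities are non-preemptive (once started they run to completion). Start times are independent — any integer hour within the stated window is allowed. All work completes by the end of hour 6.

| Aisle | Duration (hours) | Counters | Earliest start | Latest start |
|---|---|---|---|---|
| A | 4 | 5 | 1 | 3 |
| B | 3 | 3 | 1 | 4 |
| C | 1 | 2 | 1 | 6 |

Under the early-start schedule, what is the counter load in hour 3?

At early start, hour 3 has: A, B.
Demand: 5 + 3 = 8.

8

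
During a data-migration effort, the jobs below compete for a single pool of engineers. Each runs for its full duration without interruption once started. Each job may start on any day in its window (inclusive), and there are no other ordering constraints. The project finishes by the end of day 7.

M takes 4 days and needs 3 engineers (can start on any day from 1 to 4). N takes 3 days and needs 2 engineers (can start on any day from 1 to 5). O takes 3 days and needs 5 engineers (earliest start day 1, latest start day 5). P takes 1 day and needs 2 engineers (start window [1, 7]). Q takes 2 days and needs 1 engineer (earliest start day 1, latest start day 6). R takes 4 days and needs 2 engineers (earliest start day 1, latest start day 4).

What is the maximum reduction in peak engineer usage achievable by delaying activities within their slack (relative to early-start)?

Early-start peak: d1:15  d2:13  d3:12  d4:5  d5:0  d6:0  d7:0 ⇒ 15.
Leveled (M@1, N@1, O@5, P@1, Q@2, R@4): d1:7  d2:6  d3:6  d4:5  d5:7  d6:7  d7:7 ⇒ 7.
Reduction 15 − 7 = 8.

8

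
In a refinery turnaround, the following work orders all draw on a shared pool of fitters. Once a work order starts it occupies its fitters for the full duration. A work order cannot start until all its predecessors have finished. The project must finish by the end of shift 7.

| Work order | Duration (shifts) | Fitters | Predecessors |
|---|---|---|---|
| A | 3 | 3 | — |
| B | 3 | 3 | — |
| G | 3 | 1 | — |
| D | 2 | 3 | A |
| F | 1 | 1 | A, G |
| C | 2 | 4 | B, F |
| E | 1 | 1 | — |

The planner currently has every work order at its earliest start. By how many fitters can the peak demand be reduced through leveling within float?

1

Early-start peak: s1:8  s2:7  s3:7  s4:4  s5:7  s6:4  s7:0 ⇒ 8.
Leveled (A@1, B@1, G@1, D@4, F@4, C@5, E@4): s1:7  s2:7  s3:7  s4:5  s5:7  s6:4  s7:0 ⇒ 7.
Reduction 8 − 7 = 1.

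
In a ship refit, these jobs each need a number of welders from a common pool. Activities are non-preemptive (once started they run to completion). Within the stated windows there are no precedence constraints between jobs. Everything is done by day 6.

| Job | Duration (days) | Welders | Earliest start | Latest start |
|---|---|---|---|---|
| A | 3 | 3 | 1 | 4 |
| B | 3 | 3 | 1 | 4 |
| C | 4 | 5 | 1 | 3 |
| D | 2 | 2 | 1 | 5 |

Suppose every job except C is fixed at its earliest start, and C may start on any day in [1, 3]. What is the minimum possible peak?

C@1: d1:13  d2:13  d3:11  d4:5  d5:0  d6:0 → peak 13
C@2: d1:8  d2:13  d3:11  d4:5  d5:5  d6:0 → peak 13
C@3: d1:8  d2:8  d3:11  d4:5  d5:5  d6:5 → peak 11
Best is C@3, peak 11.

11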